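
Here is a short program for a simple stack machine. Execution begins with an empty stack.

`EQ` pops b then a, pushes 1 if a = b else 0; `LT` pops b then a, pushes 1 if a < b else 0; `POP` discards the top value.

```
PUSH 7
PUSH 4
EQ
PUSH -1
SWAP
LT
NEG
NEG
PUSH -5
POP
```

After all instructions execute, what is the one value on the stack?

1

PUSH 7  → 7
PUSH 4  → 7 4
EQ      → 0
PUSH -1 → 0 -1
SWAP    → -1 0
LT      → 1
NEG     → -1
NEG     → 1
PUSH -5 → 1 -5
POP     → 1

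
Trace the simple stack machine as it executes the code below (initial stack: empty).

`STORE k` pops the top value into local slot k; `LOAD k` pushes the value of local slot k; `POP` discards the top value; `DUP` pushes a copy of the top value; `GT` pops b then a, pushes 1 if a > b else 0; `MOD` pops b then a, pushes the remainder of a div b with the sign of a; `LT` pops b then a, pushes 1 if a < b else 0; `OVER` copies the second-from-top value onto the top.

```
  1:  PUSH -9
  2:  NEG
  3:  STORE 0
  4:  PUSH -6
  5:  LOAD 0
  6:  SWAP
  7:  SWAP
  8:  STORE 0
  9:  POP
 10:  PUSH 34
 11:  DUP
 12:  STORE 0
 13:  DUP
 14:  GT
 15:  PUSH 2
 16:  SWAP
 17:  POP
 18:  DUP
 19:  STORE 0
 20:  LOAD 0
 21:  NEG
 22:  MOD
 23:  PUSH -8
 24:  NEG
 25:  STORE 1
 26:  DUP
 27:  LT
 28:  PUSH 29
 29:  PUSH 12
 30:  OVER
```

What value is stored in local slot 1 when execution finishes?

8

PUSH -9  -9
NEG      9
STORE 0  (empty)
PUSH -6  -6
LOAD 0   -6 9
SWAP     9 -6
SWAP     -6 9
STORE 0  -6
POP      (empty)
PUSH 34  34
DUP      34 34
STORE 0  34
DUP      34 34
GT       0
PUSH 2   0 2
SWAP     2 0
POP      2
DUP      2 2
STORE 0  2
LOAD 0   2 2
NEG      2 -2
MOD      0
PUSH -8  0 -8
NEG      0 8
STORE 1  0
DUP      0 0
LT       0
PUSH 29  0 29
PUSH 12  0 29 12
OVER     0 29 12 29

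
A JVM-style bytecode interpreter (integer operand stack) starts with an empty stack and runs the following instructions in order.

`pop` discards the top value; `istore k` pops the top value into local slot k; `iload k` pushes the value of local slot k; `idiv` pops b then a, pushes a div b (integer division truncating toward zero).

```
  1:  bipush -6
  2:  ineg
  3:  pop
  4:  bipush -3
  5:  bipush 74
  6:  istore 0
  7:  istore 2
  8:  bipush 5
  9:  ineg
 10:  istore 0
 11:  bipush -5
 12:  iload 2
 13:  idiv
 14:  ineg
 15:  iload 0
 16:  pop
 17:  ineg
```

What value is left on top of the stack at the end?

bipush -6 -> [-6]
ineg      -> [6]
pop       -> []
bipush -3 -> [-3]
bipush 74 -> [-3, 74]
istore 0  -> [-3]
istore 2  -> []
bipush 5  -> [5]
ineg      -> [-5]
istore 0  -> []
bipush -5 -> [-5]
iload 2   -> [-5, -3]
idiv      -> [1]
ineg      -> [-1]
iload 0   -> [-1, -5]
pop       -> [-1]
ineg      -> [1]

1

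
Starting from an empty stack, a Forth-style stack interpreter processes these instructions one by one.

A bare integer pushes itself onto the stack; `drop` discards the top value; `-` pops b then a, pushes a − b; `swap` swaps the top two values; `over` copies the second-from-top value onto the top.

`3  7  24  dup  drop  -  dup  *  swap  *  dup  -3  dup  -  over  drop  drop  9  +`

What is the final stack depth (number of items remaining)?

3    : 3
7    : 3 7
24   : 3 7 24
dup  : 3 7 24 24
drop : 3 7 24
-    : 3 -17
dup  : 3 -17 -17
*    : 3 289
swap : 289 3
*    : 867
dup  : 867 867
-3   : 867 867 -3
dup  : 867 867 -3 -3
-    : 867 867 0
over : 867 867 0 867
drop : 867 867 0
drop : 867 867
9    : 867 867 9
+    : 867 876

2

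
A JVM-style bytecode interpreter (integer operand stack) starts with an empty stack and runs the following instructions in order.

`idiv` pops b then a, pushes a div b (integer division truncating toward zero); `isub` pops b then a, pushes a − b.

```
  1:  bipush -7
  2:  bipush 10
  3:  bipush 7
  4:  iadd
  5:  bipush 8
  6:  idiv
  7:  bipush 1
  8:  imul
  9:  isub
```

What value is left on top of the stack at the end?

-9

bipush -7  -7
bipush 10  -7 10
bipush 7   -7 10 7
iadd       -7 17
bipush 8   -7 17 8
idiv       -7 2
bipush 1   -7 2 1
imul       -7 2
isub       -9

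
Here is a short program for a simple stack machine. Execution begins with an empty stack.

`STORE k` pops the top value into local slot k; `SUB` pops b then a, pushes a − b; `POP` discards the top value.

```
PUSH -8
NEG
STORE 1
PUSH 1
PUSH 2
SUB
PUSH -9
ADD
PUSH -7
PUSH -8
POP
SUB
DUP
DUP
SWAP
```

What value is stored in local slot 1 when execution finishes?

PUSH -8 -> -8
NEG     -> 8
STORE 1 -> (empty)
PUSH 1  -> 1
PUSH 2  -> 1 2
SUB     -> -1
PUSH -9 -> -1 -9
ADD     -> -10
PUSH -7 -> -10 -7
PUSH -8 -> -10 -7 -8
POP     -> -10 -7
SUB     -> -3
DUP     -> -3 -3
DUP     -> -3 -3 -3
SWAP    -> -3 -3 -3

8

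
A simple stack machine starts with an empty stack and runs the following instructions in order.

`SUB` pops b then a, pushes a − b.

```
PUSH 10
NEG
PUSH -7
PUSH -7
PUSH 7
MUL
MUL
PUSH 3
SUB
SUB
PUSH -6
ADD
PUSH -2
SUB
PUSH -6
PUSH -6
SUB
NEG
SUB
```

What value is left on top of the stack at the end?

-354

PUSH 10 : 10
NEG     : -10
PUSH -7 : -10 -7
PUSH -7 : -10 -7 -7
PUSH 7  : -10 -7 -7 7
MUL     : -10 -7 -49
MUL     : -10 343
PUSH 3  : -10 343 3
SUB     : -10 340
SUB     : -350
PUSH -6 : -350 -6
ADD     : -356
PUSH -2 : -356 -2
SUB     : -354
PUSH -6 : -354 -6
PUSH -6 : -354 -6 -6
SUB     : -354 0
NEG     : -354 0
SUB     : -354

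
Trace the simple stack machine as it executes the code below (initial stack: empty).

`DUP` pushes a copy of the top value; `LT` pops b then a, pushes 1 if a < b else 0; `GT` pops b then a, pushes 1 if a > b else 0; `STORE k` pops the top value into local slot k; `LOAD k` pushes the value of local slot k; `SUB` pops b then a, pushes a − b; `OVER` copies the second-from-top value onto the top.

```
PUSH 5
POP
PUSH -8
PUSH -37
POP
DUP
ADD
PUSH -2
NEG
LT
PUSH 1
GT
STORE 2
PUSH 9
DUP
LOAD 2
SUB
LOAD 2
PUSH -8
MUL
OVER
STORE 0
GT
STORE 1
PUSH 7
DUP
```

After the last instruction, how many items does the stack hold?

PUSH 5   -> [5]
POP      -> []
PUSH -8  -> [-8]
PUSH -37 -> [-8, -37]
POP      -> [-8]
DUP      -> [-8, -8]
ADD      -> [-16]
PUSH -2  -> [-16, -2]
NEG      -> [-16, 2]
LT       -> [1]
PUSH 1   -> [1, 1]
GT       -> [0]
STORE 2  -> []
PUSH 9   -> [9]
DUP      -> [9, 9]
LOAD 2   -> [9, 9, 0]
SUB      -> [9, 9]
LOAD 2   -> [9, 9, 0]
PUSH -8  -> [9, 9, 0, -8]
MUL      -> [9, 9, 0]
OVER     -> [9, 9, 0, 9]
STORE 0  -> [9, 9, 0]
GT       -> [9, 1]
STORE 1  -> [9]
PUSH 7   -> [9, 7]
DUP      -> [9, 7, 7]

3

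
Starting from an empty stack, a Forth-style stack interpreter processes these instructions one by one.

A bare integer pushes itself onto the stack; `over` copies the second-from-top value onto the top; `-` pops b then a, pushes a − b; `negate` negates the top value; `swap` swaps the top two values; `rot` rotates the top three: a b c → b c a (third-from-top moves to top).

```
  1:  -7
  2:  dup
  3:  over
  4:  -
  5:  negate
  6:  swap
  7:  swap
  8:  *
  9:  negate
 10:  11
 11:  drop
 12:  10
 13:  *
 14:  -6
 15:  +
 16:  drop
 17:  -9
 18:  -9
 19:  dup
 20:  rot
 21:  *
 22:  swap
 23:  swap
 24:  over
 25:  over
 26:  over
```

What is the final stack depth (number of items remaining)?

5

-7     -> -7
dup    -> -7 -7
over   -> -7 -7 -7
-      -> -7 0
negate -> -7 0
swap   -> 0 -7
swap   -> -7 0
*      -> 0
negate -> 0
11     -> 0 11
drop   -> 0
10     -> 0 10
*      -> 0
-6     -> 0 -6
+      -> -6
drop   -> (empty)
-9     -> -9
-9     -> -9 -9
dup    -> -9 -9 -9
rot    -> -9 -9 -9
*      -> -9 81
swap   -> 81 -9
swap   -> -9 81
over   -> -9 81 -9
over   -> -9 81 -9 81
over   -> -9 81 -9 81 -9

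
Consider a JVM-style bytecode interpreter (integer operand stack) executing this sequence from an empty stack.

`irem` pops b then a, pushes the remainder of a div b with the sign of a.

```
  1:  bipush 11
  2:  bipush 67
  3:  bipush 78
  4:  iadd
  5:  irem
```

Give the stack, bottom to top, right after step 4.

bipush 11 : [11]
bipush 67 : [11, 67]
bipush 78 : [11, 67, 78]
iadd      : [11, 145]

[11, 145]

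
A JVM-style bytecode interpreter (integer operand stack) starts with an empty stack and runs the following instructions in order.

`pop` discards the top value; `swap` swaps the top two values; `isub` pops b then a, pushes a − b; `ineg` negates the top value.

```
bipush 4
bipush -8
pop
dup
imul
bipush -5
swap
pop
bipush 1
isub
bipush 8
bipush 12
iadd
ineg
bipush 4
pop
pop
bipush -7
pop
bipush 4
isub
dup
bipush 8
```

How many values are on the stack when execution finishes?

3

bipush 4  : [4]
bipush -8 : [4, -8]
pop       : [4]
dup       : [4, 4]
imul      : [16]
bipush -5 : [16, -5]
swap      : [-5, 16]
pop       : [-5]
bipush 1  : [-5, 1]
isub      : [-6]
bipush 8  : [-6, 8]
bipush 12 : [-6, 8, 12]
iadd      : [-6, 20]
ineg      : [-6, -20]
bipush 4  : [-6, -20, 4]
pop       : [-6, -20]
pop       : [-6]
bipush -7 : [-6, -7]
pop       : [-6]
bipush 4  : [-6, 4]
isub      : [-10]
dup       : [-10, -10]
bipush 8  : [-10, -10, 8]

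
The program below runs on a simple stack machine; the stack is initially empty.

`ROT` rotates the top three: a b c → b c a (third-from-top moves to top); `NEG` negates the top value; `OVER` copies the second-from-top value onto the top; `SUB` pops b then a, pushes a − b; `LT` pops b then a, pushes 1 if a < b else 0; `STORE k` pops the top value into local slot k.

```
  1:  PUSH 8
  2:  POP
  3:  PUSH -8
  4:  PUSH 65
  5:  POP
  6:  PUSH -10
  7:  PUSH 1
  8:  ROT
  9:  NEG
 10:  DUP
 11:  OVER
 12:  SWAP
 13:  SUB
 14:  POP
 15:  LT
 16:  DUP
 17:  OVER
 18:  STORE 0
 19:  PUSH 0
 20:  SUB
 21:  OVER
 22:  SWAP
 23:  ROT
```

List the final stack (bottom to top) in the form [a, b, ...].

[-10, 1, 1, 1]

PUSH 8   -> 8
POP      -> (empty)
PUSH -8  -> -8
PUSH 65  -> -8 65
POP      -> -8
PUSH -10 -> -8 -10
PUSH 1   -> -8 -10 1
ROT      -> -10 1 -8
NEG      -> -10 1 8
DUP      -> -10 1 8 8
OVER     -> -10 1 8 8 8
SWAP     -> -10 1 8 8 8
SUB      -> -10 1 8 0
POP      -> -10 1 8
LT       -> -10 1
DUP      -> -10 1 1
OVER     -> -10 1 1 1
STORE 0  -> -10 1 1
PUSH 0   -> -10 1 1 0
SUB      -> -10 1 1
OVER     -> -10 1 1 1
SWAP     -> -10 1 1 1
ROT      -> -10 1 1 1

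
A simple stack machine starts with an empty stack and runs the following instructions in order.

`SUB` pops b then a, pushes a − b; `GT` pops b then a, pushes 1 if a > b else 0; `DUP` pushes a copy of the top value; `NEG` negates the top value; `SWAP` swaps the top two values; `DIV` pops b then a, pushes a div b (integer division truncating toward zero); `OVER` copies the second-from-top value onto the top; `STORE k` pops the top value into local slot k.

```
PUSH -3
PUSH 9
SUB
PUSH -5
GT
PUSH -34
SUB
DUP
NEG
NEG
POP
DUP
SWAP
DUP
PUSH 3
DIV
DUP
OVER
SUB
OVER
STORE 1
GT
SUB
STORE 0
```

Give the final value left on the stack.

PUSH -3  -> -3
PUSH 9   -> -3 9
SUB      -> -12
PUSH -5  -> -12 -5
GT       -> 0
PUSH -34 -> 0 -34
SUB      -> 34
DUP      -> 34 34
NEG      -> 34 -34
NEG      -> 34 34
POP      -> 34
DUP      -> 34 34
SWAP     -> 34 34
DUP      -> 34 34 34
PUSH 3   -> 34 34 34 3
DIV      -> 34 34 11
DUP      -> 34 34 11 11
OVER     -> 34 34 11 11 11
SUB      -> 34 34 11 0
OVER     -> 34 34 11 0 11
STORE 1  -> 34 34 11 0
GT       -> 34 34 1
SUB      -> 34 33
STORE 0  -> 34

34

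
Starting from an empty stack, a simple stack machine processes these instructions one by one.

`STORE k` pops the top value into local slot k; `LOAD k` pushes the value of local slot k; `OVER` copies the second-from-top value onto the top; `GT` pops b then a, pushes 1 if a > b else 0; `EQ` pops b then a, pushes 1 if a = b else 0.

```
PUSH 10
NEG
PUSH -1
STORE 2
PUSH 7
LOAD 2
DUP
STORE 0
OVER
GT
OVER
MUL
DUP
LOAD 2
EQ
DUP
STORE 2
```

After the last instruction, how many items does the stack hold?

PUSH 10 : 10
NEG     : -10
PUSH -1 : -10 -1
STORE 2 : -10
PUSH 7  : -10 7
LOAD 2  : -10 7 -1
DUP     : -10 7 -1 -1
STORE 0 : -10 7 -1
OVER    : -10 7 -1 7
GT      : -10 7 0
OVER    : -10 7 0 7
MUL     : -10 7 0
DUP     : -10 7 0 0
LOAD 2  : -10 7 0 0 -1
EQ      : -10 7 0 0
DUP     : -10 7 0 0 0
STORE 2 : -10 7 0 0

4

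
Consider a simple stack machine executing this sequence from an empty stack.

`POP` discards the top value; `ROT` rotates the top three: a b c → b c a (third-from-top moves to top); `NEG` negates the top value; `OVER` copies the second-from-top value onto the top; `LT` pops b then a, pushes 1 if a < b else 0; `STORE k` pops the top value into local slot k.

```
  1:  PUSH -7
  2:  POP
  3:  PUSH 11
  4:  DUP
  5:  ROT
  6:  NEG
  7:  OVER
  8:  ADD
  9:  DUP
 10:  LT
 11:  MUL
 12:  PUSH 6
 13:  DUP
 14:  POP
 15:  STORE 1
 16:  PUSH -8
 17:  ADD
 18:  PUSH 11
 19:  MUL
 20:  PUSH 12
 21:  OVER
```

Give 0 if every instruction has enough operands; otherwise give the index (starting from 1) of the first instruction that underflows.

PUSH -7 : [-7]
POP     : []
PUSH 11 : [11]
DUP     : [11, 11]
ROT  — needs 3 operands, stack has 2 → underflow

5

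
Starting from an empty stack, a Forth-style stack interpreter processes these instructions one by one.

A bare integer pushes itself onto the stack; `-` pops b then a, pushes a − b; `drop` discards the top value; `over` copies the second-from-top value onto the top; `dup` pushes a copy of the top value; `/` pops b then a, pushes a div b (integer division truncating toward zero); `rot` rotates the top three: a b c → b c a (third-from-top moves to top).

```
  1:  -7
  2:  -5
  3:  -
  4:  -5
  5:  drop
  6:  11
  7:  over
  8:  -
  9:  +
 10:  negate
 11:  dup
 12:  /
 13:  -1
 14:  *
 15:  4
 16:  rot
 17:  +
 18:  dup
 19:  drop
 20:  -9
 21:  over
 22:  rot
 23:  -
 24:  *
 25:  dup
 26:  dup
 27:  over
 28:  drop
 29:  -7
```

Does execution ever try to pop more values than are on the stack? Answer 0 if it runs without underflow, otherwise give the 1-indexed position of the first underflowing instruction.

-7     -> -7
-5     -> -7 -5
-      -> -2
-5     -> -2 -5
drop   -> -2
11     -> -2 11
over   -> -2 11 -2
-      -> -2 13
+      -> 11
negate -> -11
dup    -> -11 -11
/      -> 1
-1     -> 1 -1
*      -> -1
4      -> -1 4
rot  — needs 3 operands, stack has 2 → underflow

16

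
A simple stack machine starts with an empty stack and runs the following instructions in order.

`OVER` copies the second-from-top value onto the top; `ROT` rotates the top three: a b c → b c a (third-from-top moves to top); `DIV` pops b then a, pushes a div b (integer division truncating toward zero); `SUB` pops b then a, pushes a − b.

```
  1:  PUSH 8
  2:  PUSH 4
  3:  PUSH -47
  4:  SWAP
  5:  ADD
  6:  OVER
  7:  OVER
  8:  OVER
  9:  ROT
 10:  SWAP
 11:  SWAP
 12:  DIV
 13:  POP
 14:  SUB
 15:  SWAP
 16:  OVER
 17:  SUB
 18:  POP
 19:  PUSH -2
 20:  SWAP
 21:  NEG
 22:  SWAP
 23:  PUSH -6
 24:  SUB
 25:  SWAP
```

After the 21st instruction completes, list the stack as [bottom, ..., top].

[-2, 0]

PUSH 8   -> 8
PUSH 4   -> 8 4
PUSH -47 -> 8 4 -47
SWAP     -> 8 -47 4
ADD      -> 8 -43
OVER     -> 8 -43 8
OVER     -> 8 -43 8 -43
OVER     -> 8 -43 8 -43 8
ROT      -> 8 -43 -43 8 8
SWAP     -> 8 -43 -43 8 8
SWAP     -> 8 -43 -43 8 8
DIV      -> 8 -43 -43 1
POP      -> 8 -43 -43
SUB      -> 8 0
SWAP     -> 0 8
OVER     -> 0 8 0
SUB      -> 0 8
POP      -> 0
PUSH -2  -> 0 -2
SWAP     -> -2 0
NEG      -> -2 0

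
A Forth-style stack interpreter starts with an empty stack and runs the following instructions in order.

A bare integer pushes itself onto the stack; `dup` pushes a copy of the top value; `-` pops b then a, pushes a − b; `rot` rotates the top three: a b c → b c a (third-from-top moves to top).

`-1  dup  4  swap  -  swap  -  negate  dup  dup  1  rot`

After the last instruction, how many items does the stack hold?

-1     -> [-1]
dup    -> [-1, -1]
4      -> [-1, -1, 4]
swap   -> [-1, 4, -1]
-      -> [-1, 5]
swap   -> [5, -1]
-      -> [6]
negate -> [-6]
dup    -> [-6, -6]
dup    -> [-6, -6, -6]
1      -> [-6, -6, -6, 1]
rot    -> [-6, -6, 1, -6]

4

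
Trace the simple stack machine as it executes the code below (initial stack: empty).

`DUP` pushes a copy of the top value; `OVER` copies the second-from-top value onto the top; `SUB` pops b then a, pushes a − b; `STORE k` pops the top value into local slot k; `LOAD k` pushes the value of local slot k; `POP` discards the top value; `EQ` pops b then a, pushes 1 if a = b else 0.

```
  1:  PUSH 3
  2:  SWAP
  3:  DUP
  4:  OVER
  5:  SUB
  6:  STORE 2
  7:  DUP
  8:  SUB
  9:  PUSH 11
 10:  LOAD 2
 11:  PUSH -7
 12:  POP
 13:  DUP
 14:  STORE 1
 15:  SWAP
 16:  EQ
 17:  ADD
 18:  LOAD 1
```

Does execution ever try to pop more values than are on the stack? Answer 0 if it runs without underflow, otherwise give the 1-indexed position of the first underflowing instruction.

2

PUSH 3  [3]
SWAP  — needs 2 operands, stack has 1 → underflow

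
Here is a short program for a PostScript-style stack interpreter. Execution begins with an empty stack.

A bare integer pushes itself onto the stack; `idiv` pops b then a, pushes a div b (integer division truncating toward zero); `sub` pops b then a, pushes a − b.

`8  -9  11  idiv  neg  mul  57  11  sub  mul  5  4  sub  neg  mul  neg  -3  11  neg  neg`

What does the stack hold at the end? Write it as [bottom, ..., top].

8     8
-9    8 -9
11    8 -9 11
idiv  8 0
neg   8 0
mul   0
57    0 57
11    0 57 11
sub   0 46
mul   0
5     0 5
4     0 5 4
sub   0 1
neg   0 -1
mul   0
neg   0
-3    0 -3
11    0 -3 11
neg   0 -3 -11
neg   0 -3 11

[0, -3, 11]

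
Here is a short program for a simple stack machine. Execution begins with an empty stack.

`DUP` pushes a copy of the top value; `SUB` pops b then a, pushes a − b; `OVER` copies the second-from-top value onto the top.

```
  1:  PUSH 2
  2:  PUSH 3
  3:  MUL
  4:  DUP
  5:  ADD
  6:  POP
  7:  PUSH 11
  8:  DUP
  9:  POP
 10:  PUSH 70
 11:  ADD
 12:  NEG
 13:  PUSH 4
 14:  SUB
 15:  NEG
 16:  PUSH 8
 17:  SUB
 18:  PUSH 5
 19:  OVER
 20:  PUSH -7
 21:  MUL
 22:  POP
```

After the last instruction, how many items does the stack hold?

PUSH 2  : [2]
PUSH 3  : [2, 3]
MUL     : [6]
DUP     : [6, 6]
ADD     : [12]
POP     : []
PUSH 11 : [11]
DUP     : [11, 11]
POP     : [11]
PUSH 70 : [11, 70]
ADD     : [81]
NEG     : [-81]
PUSH 4  : [-81, 4]
SUB     : [-85]
NEG     : [85]
PUSH 8  : [85, 8]
SUB     : [77]
PUSH 5  : [77, 5]
OVER    : [77, 5, 77]
PUSH -7 : [77, 5, 77, -7]
MUL     : [77, 5, -539]
POP     : [77, 5]

2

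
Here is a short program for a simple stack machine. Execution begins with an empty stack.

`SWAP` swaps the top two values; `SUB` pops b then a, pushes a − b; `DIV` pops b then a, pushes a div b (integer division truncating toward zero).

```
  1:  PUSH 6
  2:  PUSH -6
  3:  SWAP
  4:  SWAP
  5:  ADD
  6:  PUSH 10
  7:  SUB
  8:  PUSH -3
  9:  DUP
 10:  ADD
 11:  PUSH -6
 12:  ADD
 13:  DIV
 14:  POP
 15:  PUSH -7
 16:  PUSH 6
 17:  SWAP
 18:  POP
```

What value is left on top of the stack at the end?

PUSH 6   [6]
PUSH -6  [6, -6]
SWAP     [-6, 6]
SWAP     [6, -6]
ADD      [0]
PUSH 10  [0, 10]
SUB      [-10]
PUSH -3  [-10, -3]
DUP      [-10, -3, -3]
ADD      [-10, -6]
PUSH -6  [-10, -6, -6]
ADD      [-10, -12]
DIV      [0]
POP      []
PUSH -7  [-7]
PUSH 6   [-7, 6]
SWAP     [6, -7]
POP      [6]

6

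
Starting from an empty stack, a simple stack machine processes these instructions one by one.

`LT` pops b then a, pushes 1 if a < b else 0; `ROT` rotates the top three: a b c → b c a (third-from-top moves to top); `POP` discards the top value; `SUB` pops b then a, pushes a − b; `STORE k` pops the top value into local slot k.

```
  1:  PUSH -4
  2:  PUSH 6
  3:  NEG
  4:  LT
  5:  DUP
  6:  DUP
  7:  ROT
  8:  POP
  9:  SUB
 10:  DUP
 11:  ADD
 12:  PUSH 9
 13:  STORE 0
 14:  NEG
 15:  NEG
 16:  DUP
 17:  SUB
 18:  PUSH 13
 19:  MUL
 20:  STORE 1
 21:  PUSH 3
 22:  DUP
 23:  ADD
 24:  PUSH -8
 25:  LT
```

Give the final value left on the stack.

0

PUSH -4 : -4
PUSH 6  : -4 6
NEG     : -4 -6
LT      : 0
DUP     : 0 0
DUP     : 0 0 0
ROT     : 0 0 0
POP     : 0 0
SUB     : 0
DUP     : 0 0
ADD     : 0
PUSH 9  : 0 9
STORE 0 : 0
NEG     : 0
NEG     : 0
DUP     : 0 0
SUB     : 0
PUSH 13 : 0 13
MUL     : 0
STORE 1 : (empty)
PUSH 3  : 3
DUP     : 3 3
ADD     : 6
PUSH -8 : 6 -8
LT      : 0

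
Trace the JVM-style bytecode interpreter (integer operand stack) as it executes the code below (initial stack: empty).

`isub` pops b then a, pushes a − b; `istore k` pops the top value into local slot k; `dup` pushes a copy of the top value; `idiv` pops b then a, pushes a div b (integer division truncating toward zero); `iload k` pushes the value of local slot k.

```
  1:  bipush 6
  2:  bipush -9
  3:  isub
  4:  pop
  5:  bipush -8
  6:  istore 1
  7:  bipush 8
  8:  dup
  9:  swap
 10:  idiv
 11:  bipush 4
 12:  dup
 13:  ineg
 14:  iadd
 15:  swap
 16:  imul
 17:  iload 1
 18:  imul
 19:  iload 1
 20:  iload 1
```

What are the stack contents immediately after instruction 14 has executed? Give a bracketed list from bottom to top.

bipush 6   [6]
bipush -9  [6, -9]
isub       [15]
pop        []
bipush -8  [-8]
istore 1   []
bipush 8   [8]
dup        [8, 8]
swap       [8, 8]
idiv       [1]
bipush 4   [1, 4]
dup        [1, 4, 4]
ineg       [1, 4, -4]
iadd       [1, 0]

[1, 0]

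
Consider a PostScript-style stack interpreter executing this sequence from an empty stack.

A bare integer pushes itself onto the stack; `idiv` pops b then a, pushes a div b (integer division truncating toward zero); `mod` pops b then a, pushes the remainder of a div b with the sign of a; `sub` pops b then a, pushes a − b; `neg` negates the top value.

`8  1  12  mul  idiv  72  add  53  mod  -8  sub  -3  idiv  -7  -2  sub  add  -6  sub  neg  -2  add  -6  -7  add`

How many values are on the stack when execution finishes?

2

8    : 8
1    : 8 1
12   : 8 1 12
mul  : 8 12
idiv : 0
72   : 0 72
add  : 72
53   : 72 53
mod  : 19
-8   : 19 -8
sub  : 27
-3   : 27 -3
idiv : -9
-7   : -9 -7
-2   : -9 -7 -2
sub  : -9 -5
add  : -14
-6   : -14 -6
sub  : -8
neg  : 8
-2   : 8 -2
add  : 6
-6   : 6 -6
-7   : 6 -6 -7
add  : 6 -13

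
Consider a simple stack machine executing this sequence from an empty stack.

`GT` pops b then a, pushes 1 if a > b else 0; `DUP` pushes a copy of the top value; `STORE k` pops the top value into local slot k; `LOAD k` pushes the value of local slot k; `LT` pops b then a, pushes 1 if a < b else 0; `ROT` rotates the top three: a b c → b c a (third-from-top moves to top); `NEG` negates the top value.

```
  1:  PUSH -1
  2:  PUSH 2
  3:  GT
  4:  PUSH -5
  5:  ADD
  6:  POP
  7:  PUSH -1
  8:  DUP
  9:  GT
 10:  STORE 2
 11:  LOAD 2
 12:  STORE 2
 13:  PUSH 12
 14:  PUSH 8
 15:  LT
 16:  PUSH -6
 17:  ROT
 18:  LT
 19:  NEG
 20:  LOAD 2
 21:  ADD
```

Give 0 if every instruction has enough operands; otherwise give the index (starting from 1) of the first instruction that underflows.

PUSH -1 : -1
PUSH 2  : -1 2
GT      : 0
PUSH -5 : 0 -5
ADD     : -5
POP     : (empty)
PUSH -1 : -1
DUP     : -1 -1
GT      : 0
STORE 2 : (empty)
LOAD 2  : 0
STORE 2 : (empty)
PUSH 12 : 12
PUSH 8  : 12 8
LT      : 0
PUSH -6 : 0 -6
ROT  — needs 3 operands, stack has 2 → underflow

17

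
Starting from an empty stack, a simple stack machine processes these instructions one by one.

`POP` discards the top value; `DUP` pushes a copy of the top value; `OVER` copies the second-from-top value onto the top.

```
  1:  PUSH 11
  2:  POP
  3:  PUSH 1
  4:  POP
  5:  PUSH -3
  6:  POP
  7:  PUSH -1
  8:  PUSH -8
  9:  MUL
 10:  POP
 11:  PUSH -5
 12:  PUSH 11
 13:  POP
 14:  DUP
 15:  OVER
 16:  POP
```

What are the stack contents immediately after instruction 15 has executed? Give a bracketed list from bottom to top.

[-5, -5, -5]

PUSH 11  [11]
POP      []
PUSH 1   [1]
POP      []
PUSH -3  [-3]
POP      []
PUSH -1  [-1]
PUSH -8  [-1, -8]
MUL      [8]
POP      []
PUSH -5  [-5]
PUSH 11  [-5, 11]
POP      [-5]
DUP      [-5, -5]
OVER     [-5, -5, -5]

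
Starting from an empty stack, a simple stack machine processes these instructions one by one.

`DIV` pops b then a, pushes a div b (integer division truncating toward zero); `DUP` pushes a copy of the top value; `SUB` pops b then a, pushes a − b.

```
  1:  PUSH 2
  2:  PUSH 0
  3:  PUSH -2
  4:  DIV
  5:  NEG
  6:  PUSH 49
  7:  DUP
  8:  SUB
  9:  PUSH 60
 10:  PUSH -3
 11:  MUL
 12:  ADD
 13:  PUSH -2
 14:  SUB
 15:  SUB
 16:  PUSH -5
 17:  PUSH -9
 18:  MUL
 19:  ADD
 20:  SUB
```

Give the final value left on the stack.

-221

PUSH 2  -> 2
PUSH 0  -> 2 0
PUSH -2 -> 2 0 -2
DIV     -> 2 0
NEG     -> 2 0
PUSH 49 -> 2 0 49
DUP     -> 2 0 49 49
SUB     -> 2 0 0
PUSH 60 -> 2 0 0 60
PUSH -3 -> 2 0 0 60 -3
MUL     -> 2 0 0 -180
ADD     -> 2 0 -180
PUSH -2 -> 2 0 -180 -2
SUB     -> 2 0 -178
SUB     -> 2 178
PUSH -5 -> 2 178 -5
PUSH -9 -> 2 178 -5 -9
MUL     -> 2 178 45
ADD     -> 2 223
SUB     -> -221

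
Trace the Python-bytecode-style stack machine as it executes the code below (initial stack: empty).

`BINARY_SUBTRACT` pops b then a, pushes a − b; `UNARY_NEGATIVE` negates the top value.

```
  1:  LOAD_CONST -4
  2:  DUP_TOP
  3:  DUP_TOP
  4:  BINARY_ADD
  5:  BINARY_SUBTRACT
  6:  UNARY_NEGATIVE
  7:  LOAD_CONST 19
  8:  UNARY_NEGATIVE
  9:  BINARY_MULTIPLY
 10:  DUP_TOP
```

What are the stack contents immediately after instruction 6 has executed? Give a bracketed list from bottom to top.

[-4]

LOAD_CONST -4   : [-4]
DUP_TOP         : [-4, -4]
DUP_TOP         : [-4, -4, -4]
BINARY_ADD      : [-4, -8]
BINARY_SUBTRACT : [4]
UNARY_NEGATIVE  : [-4]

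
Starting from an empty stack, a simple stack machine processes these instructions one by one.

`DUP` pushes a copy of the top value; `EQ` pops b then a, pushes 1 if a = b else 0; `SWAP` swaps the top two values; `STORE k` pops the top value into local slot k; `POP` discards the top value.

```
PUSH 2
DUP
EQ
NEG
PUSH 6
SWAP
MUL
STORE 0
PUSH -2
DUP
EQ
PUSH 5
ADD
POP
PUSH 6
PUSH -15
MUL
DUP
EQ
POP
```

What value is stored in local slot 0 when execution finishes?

-6

PUSH 2   → [2]
DUP      → [2, 2]
EQ       → [1]
NEG      → [-1]
PUSH 6   → [-1, 6]
SWAP     → [6, -1]
MUL      → [-6]
STORE 0  → []
PUSH -2  → [-2]
DUP      → [-2, -2]
EQ       → [1]
PUSH 5   → [1, 5]
ADD      → [6]
POP      → []
PUSH 6   → [6]
PUSH -15 → [6, -15]
MUL      → [-90]
DUP      → [-90, -90]
EQ       → [1]
POP      → []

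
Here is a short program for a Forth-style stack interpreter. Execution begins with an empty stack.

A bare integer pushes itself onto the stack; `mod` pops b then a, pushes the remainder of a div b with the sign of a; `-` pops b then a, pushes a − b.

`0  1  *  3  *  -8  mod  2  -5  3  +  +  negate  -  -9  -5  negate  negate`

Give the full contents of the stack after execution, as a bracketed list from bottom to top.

0      → [0]
1      → [0, 1]
*      → [0]
3      → [0, 3]
*      → [0]
-8     → [0, -8]
mod    → [0]
2      → [0, 2]
-5     → [0, 2, -5]
3      → [0, 2, -5, 3]
+      → [0, 2, -2]
+      → [0, 0]
negate → [0, 0]
-      → [0]
-9     → [0, -9]
-5     → [0, -9, -5]
negate → [0, -9, 5]
negate → [0, -9, -5]

[0, -9, -5]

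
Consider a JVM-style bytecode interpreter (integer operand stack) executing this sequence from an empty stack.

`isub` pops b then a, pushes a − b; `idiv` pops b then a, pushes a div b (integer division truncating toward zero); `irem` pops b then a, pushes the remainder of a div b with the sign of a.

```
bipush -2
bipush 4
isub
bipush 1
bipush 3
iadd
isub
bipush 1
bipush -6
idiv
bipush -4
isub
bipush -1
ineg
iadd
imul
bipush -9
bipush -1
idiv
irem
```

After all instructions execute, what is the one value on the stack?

bipush -2 -> -2
bipush 4  -> -2 4
isub      -> -6
bipush 1  -> -6 1
bipush 3  -> -6 1 3
iadd      -> -6 4
isub      -> -10
bipush 1  -> -10 1
bipush -6 -> -10 1 -6
idiv      -> -10 0
bipush -4 -> -10 0 -4
isub      -> -10 4
bipush -1 -> -10 4 -1
ineg      -> -10 4 1
iadd      -> -10 5
imul      -> -50
bipush -9 -> -50 -9
bipush -1 -> -50 -9 -1
idiv      -> -50 9
irem      -> -5

-5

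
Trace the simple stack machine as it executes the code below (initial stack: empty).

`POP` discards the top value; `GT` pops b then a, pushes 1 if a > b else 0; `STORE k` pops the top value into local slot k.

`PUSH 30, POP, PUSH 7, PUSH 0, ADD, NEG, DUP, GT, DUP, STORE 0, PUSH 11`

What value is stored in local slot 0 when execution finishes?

0

PUSH 30  [30]
POP      []
PUSH 7   [7]
PUSH 0   [7, 0]
ADD      [7]
NEG      [-7]
DUP      [-7, -7]
GT       [0]
DUP      [0, 0]
STORE 0  [0]
PUSH 11  [0, 11]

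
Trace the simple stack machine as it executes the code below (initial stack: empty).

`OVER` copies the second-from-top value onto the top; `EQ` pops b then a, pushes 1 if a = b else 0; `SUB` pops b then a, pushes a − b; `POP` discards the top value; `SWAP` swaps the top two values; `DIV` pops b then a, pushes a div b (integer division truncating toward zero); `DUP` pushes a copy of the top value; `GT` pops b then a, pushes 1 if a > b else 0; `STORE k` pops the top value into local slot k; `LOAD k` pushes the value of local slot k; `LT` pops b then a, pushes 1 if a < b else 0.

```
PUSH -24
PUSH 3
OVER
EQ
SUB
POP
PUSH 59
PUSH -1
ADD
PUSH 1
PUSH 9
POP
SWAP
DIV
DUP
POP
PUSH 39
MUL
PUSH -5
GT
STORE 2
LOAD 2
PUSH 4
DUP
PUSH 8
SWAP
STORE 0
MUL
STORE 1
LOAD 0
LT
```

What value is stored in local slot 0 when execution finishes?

PUSH -24 -> [-24]
PUSH 3   -> [-24, 3]
OVER     -> [-24, 3, -24]
EQ       -> [-24, 0]
SUB      -> [-24]
POP      -> []
PUSH 59  -> [59]
PUSH -1  -> [59, -1]
ADD      -> [58]
PUSH 1   -> [58, 1]
PUSH 9   -> [58, 1, 9]
POP      -> [58, 1]
SWAP     -> [1, 58]
DIV      -> [0]
DUP      -> [0, 0]
POP      -> [0]
PUSH 39  -> [0, 39]
MUL      -> [0]
PUSH -5  -> [0, -5]
GT       -> [1]
STORE 2  -> []
LOAD 2   -> [1]
PUSH 4   -> [1, 4]
DUP      -> [1, 4, 4]
PUSH 8   -> [1, 4, 4, 8]
SWAP     -> [1, 4, 8, 4]
STORE 0  -> [1, 4, 8]
MUL      -> [1, 32]
STORE 1  -> [1]
LOAD 0   -> [1, 4]
LT       -> [1]

4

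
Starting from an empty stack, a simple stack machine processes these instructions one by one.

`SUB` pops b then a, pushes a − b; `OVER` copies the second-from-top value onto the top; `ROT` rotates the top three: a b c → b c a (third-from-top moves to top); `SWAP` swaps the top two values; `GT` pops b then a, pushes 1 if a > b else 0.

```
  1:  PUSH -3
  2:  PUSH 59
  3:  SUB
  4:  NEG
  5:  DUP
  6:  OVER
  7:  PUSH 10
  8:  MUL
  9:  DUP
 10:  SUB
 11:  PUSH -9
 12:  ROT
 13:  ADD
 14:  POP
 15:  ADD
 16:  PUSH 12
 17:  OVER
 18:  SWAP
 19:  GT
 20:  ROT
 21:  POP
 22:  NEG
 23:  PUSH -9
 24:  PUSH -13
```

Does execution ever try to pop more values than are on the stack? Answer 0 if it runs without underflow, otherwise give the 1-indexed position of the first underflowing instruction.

20

PUSH -3  -3
PUSH 59  -3 59
SUB      -62
NEG      62
DUP      62 62
OVER     62 62 62
PUSH 10  62 62 62 10
MUL      62 62 620
DUP      62 62 620 620
SUB      62 62 0
PUSH -9  62 62 0 -9
ROT      62 0 -9 62
ADD      62 0 53
POP      62 0
ADD      62
PUSH 12  62 12
OVER     62 12 62
SWAP     62 62 12
GT       62 1
ROT  — needs 3 operands, stack has 2 → underflow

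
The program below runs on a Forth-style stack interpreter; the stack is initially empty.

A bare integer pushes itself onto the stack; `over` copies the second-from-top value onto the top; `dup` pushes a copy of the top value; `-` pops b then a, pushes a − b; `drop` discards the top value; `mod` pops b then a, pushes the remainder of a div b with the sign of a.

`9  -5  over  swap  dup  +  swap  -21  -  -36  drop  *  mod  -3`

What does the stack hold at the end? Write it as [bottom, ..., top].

9    → 9
-5   → 9 -5
over → 9 -5 9
swap → 9 9 -5
dup  → 9 9 -5 -5
+    → 9 9 -10
swap → 9 -10 9
-21  → 9 -10 9 -21
-    → 9 -10 30
-36  → 9 -10 30 -36
drop → 9 -10 30
*    → 9 -300
mod  → 9
-3   → 9 -3

[9, -3]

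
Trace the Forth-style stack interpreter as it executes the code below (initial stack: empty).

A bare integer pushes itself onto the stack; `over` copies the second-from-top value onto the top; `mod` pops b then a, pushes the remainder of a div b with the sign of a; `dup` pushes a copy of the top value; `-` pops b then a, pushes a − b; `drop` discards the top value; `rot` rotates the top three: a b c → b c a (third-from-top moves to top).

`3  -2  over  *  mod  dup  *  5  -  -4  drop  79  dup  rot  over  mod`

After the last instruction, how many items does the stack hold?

3    : [3]
-2   : [3, -2]
over : [3, -2, 3]
*    : [3, -6]
mod  : [3]
dup  : [3, 3]
*    : [9]
5    : [9, 5]
-    : [4]
-4   : [4, -4]
drop : [4]
79   : [4, 79]
dup  : [4, 79, 79]
rot  : [79, 79, 4]
over : [79, 79, 4, 79]
mod  : [79, 79, 4]

3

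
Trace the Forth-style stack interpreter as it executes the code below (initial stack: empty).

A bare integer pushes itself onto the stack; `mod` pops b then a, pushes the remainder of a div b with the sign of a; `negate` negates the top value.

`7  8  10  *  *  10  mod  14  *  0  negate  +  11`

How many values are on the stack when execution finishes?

2

7      → 7
8      → 7 8
10     → 7 8 10
*      → 7 80
*      → 560
10     → 560 10
mod    → 0
14     → 0 14
*      → 0
0      → 0 0
negate → 0 0
+      → 0
11     → 0 11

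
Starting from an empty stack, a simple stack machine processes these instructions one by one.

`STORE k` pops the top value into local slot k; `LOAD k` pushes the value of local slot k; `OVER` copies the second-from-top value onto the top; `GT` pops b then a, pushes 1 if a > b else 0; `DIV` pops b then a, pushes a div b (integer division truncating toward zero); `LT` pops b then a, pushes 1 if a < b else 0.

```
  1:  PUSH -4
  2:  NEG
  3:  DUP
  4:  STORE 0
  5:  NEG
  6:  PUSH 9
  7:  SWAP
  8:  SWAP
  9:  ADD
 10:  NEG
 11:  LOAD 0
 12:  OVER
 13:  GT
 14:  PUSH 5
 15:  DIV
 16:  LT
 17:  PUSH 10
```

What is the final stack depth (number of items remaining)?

2

PUSH -4 → -4
NEG     → 4
DUP     → 4 4
STORE 0 → 4
NEG     → -4
PUSH 9  → -4 9
SWAP    → 9 -4
SWAP    → -4 9
ADD     → 5
NEG     → -5
LOAD 0  → -5 4
OVER    → -5 4 -5
GT      → -5 1
PUSH 5  → -5 1 5
DIV     → -5 0
LT      → 1
PUSH 10 → 1 10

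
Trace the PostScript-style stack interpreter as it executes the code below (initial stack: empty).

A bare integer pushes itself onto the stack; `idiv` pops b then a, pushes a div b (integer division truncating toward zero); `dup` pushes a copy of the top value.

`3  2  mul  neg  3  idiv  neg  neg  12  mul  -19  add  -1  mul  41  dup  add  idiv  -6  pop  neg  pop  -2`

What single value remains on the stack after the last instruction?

-2

3    → 3
2    → 3 2
mul  → 6
neg  → -6
3    → -6 3
idiv → -2
neg  → 2
neg  → -2
12   → -2 12
mul  → -24
-19  → -24 -19
add  → -43
-1   → -43 -1
mul  → 43
41   → 43 41
dup  → 43 41 41
add  → 43 82
idiv → 0
-6   → 0 -6
pop  → 0
neg  → 0
pop  → (empty)
-2   → -2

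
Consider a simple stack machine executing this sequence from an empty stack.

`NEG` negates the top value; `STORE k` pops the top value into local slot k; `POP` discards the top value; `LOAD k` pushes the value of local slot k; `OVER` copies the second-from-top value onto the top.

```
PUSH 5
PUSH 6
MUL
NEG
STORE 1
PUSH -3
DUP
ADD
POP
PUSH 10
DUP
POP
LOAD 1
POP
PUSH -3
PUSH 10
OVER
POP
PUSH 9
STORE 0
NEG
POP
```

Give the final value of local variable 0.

9

PUSH 5   5
PUSH 6   5 6
MUL      30
NEG      -30
STORE 1  (empty)
PUSH -3  -3
DUP      -3 -3
ADD      -6
POP      (empty)
PUSH 10  10
DUP      10 10
POP      10
LOAD 1   10 -30
POP      10
PUSH -3  10 -3
PUSH 10  10 -3 10
OVER     10 -3 10 -3
POP      10 -3 10
PUSH 9   10 -3 10 9
STORE 0  10 -3 10
NEG      10 -3 -10
POP      10 -3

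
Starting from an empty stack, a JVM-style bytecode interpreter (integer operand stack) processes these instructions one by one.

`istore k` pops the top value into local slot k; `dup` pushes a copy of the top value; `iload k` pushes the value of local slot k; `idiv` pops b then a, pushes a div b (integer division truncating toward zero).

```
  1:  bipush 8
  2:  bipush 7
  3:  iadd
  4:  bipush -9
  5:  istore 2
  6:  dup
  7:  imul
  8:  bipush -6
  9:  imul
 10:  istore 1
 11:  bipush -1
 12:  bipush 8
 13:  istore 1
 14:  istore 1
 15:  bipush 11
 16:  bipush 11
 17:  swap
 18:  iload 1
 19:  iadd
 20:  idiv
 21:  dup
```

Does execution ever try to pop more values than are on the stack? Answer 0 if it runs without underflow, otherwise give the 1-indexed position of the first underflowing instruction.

0

bipush 8  -> [8]
bipush 7  -> [8, 7]
iadd      -> [15]
bipush -9 -> [15, -9]
istore 2  -> [15]
dup       -> [15, 15]
imul      -> [225]
bipush -6 -> [225, -6]
imul      -> [-1350]
istore 1  -> []
bipush -1 -> [-1]
bipush 8  -> [-1, 8]
istore 1  -> [-1]
istore 1  -> []
bipush 11 -> [11]
bipush 11 -> [11, 11]
swap      -> [11, 11]
iload 1   -> [11, 11, -1]
iadd      -> [11, 10]
idiv      -> [1]
dup       -> [1, 1]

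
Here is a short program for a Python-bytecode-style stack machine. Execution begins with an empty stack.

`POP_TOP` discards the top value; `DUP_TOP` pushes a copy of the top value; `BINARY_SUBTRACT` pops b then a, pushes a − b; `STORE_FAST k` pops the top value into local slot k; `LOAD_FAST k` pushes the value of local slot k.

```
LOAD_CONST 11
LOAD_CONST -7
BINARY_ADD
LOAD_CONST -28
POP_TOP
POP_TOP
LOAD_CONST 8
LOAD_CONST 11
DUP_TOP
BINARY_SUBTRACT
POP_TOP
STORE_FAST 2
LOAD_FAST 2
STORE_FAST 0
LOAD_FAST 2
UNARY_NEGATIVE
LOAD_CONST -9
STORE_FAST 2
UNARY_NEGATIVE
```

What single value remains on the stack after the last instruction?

8

LOAD_CONST 11   : [11]
LOAD_CONST -7   : [11, -7]
BINARY_ADD      : [4]
LOAD_CONST -28  : [4, -28]
POP_TOP         : [4]
POP_TOP         : []
LOAD_CONST 8    : [8]
LOAD_CONST 11   : [8, 11]
DUP_TOP         : [8, 11, 11]
BINARY_SUBTRACT : [8, 0]
POP_TOP         : [8]
STORE_FAST 2    : []
LOAD_FAST 2     : [8]
STORE_FAST 0    : []
LOAD_FAST 2     : [8]
UNARY_NEGATIVE  : [-8]
LOAD_CONST -9   : [-8, -9]
STORE_FAST 2    : [-8]
UNARY_NEGATIVE  : [8]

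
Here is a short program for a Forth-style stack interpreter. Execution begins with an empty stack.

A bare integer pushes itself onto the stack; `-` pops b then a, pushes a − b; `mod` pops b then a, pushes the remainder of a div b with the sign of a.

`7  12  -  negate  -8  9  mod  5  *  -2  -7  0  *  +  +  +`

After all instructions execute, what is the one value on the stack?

-37

7      → 7
12     → 7 12
-      → -5
negate → 5
-8     → 5 -8
9      → 5 -8 9
mod    → 5 -8
5      → 5 -8 5
*      → 5 -40
-2     → 5 -40 -2
-7     → 5 -40 -2 -7
0      → 5 -40 -2 -7 0
*      → 5 -40 -2 0
+      → 5 -40 -2
+      → 5 -42
+      → -37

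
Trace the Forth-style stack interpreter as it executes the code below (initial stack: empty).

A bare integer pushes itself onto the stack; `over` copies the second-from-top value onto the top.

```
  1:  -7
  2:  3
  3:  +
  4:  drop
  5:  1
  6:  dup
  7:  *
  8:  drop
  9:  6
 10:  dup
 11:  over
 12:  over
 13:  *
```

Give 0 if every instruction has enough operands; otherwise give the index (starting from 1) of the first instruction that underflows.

0

-7    -7
3     -7 3
+     -4
drop  (empty)
1     1
dup   1 1
*     1
drop  (empty)
6     6
dup   6 6
over  6 6 6
over  6 6 6 6
*     6 6 36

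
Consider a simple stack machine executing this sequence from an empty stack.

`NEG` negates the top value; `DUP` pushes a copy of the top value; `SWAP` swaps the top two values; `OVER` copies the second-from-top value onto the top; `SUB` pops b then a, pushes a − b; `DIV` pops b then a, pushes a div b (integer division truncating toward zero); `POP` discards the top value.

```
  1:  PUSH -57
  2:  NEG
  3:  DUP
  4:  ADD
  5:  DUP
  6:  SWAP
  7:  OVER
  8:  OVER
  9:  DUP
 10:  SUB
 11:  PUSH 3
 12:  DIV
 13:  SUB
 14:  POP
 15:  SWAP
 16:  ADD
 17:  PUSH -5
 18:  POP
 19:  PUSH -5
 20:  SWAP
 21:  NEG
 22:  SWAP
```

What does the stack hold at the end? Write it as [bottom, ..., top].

PUSH -57  [-57]
NEG       [57]
DUP       [57, 57]
ADD       [114]
DUP       [114, 114]
SWAP      [114, 114]
OVER      [114, 114, 114]
OVER      [114, 114, 114, 114]
DUP       [114, 114, 114, 114, 114]
SUB       [114, 114, 114, 0]
PUSH 3    [114, 114, 114, 0, 3]
DIV       [114, 114, 114, 0]
SUB       [114, 114, 114]
POP       [114, 114]
SWAP      [114, 114]
ADD       [228]
PUSH -5   [228, -5]
POP       [228]
PUSH -5   [228, -5]
SWAP      [-5, 228]
NEG       [-5, -228]
SWAP      [-228, -5]

[-228, -5]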